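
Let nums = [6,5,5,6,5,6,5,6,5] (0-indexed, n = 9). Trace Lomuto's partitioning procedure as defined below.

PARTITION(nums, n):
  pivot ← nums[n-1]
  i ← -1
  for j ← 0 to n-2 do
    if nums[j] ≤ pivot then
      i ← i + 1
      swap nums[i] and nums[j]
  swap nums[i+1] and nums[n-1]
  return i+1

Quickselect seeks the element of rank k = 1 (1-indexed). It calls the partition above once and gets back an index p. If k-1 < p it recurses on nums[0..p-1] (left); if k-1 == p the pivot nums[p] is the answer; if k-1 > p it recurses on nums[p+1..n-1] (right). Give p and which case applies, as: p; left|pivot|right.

4; left

pivot = nums[8] = 5; i = -1
j=0: nums[0]=6 > 5 → no swap
j=1: nums[1]=5 ≤ 5 → i=0, swap nums[0],nums[1] → [5,6,5,6,5,6,5,6,5]
j=2: nums[2]=5 ≤ 5 → i=1, swap nums[1],nums[2] → [5,5,6,6,5,6,5,6,5]
j=3: nums[3]=6 > 5 → no swap
j=4: nums[4]=5 ≤ 5 → i=2, swap nums[2],nums[4] → [5,5,5,6,6,6,5,6,5]
j=5: nums[5]=6 > 5 → no swap
j=6: nums[6]=5 ≤ 5 → i=3, swap nums[3],nums[6] → [5,5,5,5,6,6,6,6,5]
j=7: nums[7]=6 > 5 → no swap
final swap nums[4],nums[8] → [5,5,5,5,5,6,6,6,6]; return 4
p = 4; k-1 = 0 < 4 ⇒ left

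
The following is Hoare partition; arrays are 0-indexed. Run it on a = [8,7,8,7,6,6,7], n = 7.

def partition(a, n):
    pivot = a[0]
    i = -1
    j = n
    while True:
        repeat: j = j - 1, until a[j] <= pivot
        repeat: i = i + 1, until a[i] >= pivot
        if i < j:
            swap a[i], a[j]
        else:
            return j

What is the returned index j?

pivot=8
j stops at 6 (7), i stops at 0 (8); swap ⇒ [7,7,8,7,6,6,8]
j stops at 5 (6), i stops at 2 (8); swap ⇒ [7,7,6,7,6,8,8]
j stops at 4, i stops at 5; i≥j ⇒ return 4. a=[7,7,6,7,6,8,8]

4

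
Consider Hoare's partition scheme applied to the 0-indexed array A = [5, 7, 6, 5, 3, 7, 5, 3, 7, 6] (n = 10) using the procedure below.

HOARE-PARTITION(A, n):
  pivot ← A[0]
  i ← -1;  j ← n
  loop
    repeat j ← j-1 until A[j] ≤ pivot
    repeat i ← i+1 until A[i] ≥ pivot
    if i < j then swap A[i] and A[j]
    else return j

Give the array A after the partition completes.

[3, 5, 3, 5, 6, 7, 7, 5, 7, 6]

pivot = A[0] = 5; i = -1, j = 10
j→7 (A[7]=3≤5), i→0 (A[0]=5≥5); i<j, swap → [3, 7, 6, 5, 3, 7, 5, 5, 7, 6]
j→6 (A[6]=5≤5), i→1 (A[1]=7≥5); i<j, swap → [3, 5, 6, 5, 3, 7, 7, 5, 7, 6]
j→4 (A[4]=3≤5), i→2 (A[2]=6≥5); i<j, swap → [3, 5, 3, 5, 6, 7, 7, 5, 7, 6]
j→3, i→3; i≥j, return j=3. A = [3, 5, 3, 5, 6, 7, 7, 5, 7, 6]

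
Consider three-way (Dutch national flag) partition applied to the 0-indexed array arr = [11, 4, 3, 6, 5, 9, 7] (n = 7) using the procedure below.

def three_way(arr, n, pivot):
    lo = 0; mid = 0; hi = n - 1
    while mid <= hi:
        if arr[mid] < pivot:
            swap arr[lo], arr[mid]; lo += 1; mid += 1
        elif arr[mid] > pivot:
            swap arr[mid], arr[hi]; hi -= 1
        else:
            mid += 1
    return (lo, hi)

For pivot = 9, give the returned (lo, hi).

pivot = 9; lo=0, mid=0, hi=6
arr[mid]=11>9: swap arr[0],arr[6]; hi=5 → [7, 4, 3, 6, 5, 9, 11]
arr[mid]=7<9: swap arr[0],arr[0]; lo=1,mid=1 → [7, 4, 3, 6, 5, 9, 11]
arr[mid]=4<9: swap arr[1],arr[1]; lo=2,mid=2 → [7, 4, 3, 6, 5, 9, 11]
arr[mid]=3<9: swap arr[2],arr[2]; lo=3,mid=3 → [7, 4, 3, 6, 5, 9, 11]
arr[mid]=6<9: swap arr[3],arr[3]; lo=4,mid=4 → [7, 4, 3, 6, 5, 9, 11]
arr[mid]=5<9: swap arr[4],arr[4]; lo=5,mid=5 → [7, 4, 3, 6, 5, 9, 11]
arr[mid]=9=9: mid=6
end: lo=5, hi=5; arr = [7, 4, 3, 6, 5, 9, 11]

(5, 5)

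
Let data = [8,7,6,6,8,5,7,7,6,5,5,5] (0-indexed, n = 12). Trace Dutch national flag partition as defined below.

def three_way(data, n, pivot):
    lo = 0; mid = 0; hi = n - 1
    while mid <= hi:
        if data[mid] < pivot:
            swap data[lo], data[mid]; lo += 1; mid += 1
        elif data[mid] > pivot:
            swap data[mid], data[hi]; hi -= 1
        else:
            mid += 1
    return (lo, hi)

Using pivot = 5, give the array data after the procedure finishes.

lo=0 mid=0 hi=11
8>5: swap(0,11), hi=10 ⇒ [5,7,6,6,8,5,7,7,6,5,5,8]
5=5: mid=1
7>5: swap(1,10), hi=9 ⇒ [5,5,6,6,8,5,7,7,6,5,7,8]
5=5: mid=2
6>5: swap(2,9), hi=8 ⇒ [5,5,5,6,8,5,7,7,6,6,7,8]
5=5: mid=3
6>5: swap(3,8), hi=7 ⇒ [5,5,5,6,8,5,7,7,6,6,7,8]
6>5: swap(3,7), hi=6 ⇒ [5,5,5,7,8,5,7,6,6,6,7,8]
7>5: swap(3,6), hi=5 ⇒ [5,5,5,7,8,5,7,6,6,6,7,8]
7>5: swap(3,5), hi=4 ⇒ [5,5,5,5,8,7,7,6,6,6,7,8]
5=5: mid=4
8>5: swap(4,4), hi=3 ⇒ [5,5,5,5,8,7,7,6,6,6,7,8]
done. lo=0 hi=3; data=[5,5,5,5,8,7,7,6,6,6,7,8]

[5,5,5,5,8,7,7,6,6,6,7,8]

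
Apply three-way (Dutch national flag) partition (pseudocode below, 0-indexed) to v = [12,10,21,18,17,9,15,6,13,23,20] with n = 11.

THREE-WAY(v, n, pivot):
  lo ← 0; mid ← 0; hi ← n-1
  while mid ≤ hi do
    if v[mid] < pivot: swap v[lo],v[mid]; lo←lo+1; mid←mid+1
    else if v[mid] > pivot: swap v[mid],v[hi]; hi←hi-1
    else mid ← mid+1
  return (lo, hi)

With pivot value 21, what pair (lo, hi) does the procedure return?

(9, 9)

lo=0 mid=0 hi=10
12<21: swap(0,0), lo=1 mid=1 ⇒ [12,10,21,18,17,9,15,6,13,23,20]
10<21: swap(1,1), lo=2 mid=2 ⇒ [12,10,21,18,17,9,15,6,13,23,20]
21=21: mid=3
18<21: swap(2,3), lo=3 mid=4 ⇒ [12,10,18,21,17,9,15,6,13,23,20]
17<21: swap(3,4), lo=4 mid=5 ⇒ [12,10,18,17,21,9,15,6,13,23,20]
9<21: swap(4,5), lo=5 mid=6 ⇒ [12,10,18,17,9,21,15,6,13,23,20]
15<21: swap(5,6), lo=6 mid=7 ⇒ [12,10,18,17,9,15,21,6,13,23,20]
6<21: swap(6,7), lo=7 mid=8 ⇒ [12,10,18,17,9,15,6,21,13,23,20]
13<21: swap(7,8), lo=8 mid=9 ⇒ [12,10,18,17,9,15,6,13,21,23,20]
23>21: swap(9,10), hi=9 ⇒ [12,10,18,17,9,15,6,13,21,20,23]
20<21: swap(8,9), lo=9 mid=10 ⇒ [12,10,18,17,9,15,6,13,20,21,23]
done. lo=9 hi=9; v=[12,10,18,17,9,15,6,13,20,21,23]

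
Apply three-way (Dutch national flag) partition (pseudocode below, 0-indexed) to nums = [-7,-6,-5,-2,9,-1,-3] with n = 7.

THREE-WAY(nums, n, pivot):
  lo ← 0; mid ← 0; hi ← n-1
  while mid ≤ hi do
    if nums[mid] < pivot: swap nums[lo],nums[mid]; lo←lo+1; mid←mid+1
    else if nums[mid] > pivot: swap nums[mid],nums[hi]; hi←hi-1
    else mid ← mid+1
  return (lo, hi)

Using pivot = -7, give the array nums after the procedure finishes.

[-7,-5,-2,9,-1,-3,-6]

pivot = -7; lo=0, mid=0, hi=6
nums[mid]=-7=-7: mid=1
nums[mid]=-6>-7: swap nums[1],nums[6]; hi=5 → [-7,-3,-5,-2,9,-1,-6]
nums[mid]=-3>-7: swap nums[1],nums[5]; hi=4 → [-7,-1,-5,-2,9,-3,-6]
nums[mid]=-1>-7: swap nums[1],nums[4]; hi=3 → [-7,9,-5,-2,-1,-3,-6]
nums[mid]=9>-7: swap nums[1],nums[3]; hi=2 → [-7,-2,-5,9,-1,-3,-6]
nums[mid]=-2>-7: swap nums[1],nums[2]; hi=1 → [-7,-5,-2,9,-1,-3,-6]
nums[mid]=-5>-7: swap nums[1],nums[1]; hi=0 → [-7,-5,-2,9,-1,-3,-6]
end: lo=0, hi=0; nums = [-7,-5,-2,9,-1,-3,-6]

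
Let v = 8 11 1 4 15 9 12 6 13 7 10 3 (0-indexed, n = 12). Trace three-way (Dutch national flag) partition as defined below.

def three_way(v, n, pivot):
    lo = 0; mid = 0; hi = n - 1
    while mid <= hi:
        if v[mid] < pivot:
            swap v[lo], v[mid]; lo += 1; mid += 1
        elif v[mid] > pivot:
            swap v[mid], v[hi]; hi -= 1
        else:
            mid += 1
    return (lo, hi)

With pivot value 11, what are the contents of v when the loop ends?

pivot = 11; lo=0, mid=0, hi=11
v[mid]=8<11: swap v[0],v[0]; lo=1,mid=1 → 8 11 1 4 15 9 12 6 13 7 10 3
v[mid]=11=11: mid=2
v[mid]=1<11: swap v[1],v[2]; lo=2,mid=3 → 8 1 11 4 15 9 12 6 13 7 10 3
v[mid]=4<11: swap v[2],v[3]; lo=3,mid=4 → 8 1 4 11 15 9 12 6 13 7 10 3
v[mid]=15>11: swap v[4],v[11]; hi=10 → 8 1 4 11 3 9 12 6 13 7 10 15
v[mid]=3<11: swap v[3],v[4]; lo=4,mid=5 → 8 1 4 3 11 9 12 6 13 7 10 15
v[mid]=9<11: swap v[4],v[5]; lo=5,mid=6 → 8 1 4 3 9 11 12 6 13 7 10 15
v[mid]=12>11: swap v[6],v[10]; hi=9 → 8 1 4 3 9 11 10 6 13 7 12 15
v[mid]=10<11: swap v[5],v[6]; lo=6,mid=7 → 8 1 4 3 9 10 11 6 13 7 12 15
v[mid]=6<11: swap v[6],v[7]; lo=7,mid=8 → 8 1 4 3 9 10 6 11 13 7 12 15
v[mid]=13>11: swap v[8],v[9]; hi=8 → 8 1 4 3 9 10 6 11 7 13 12 15
v[mid]=7<11: swap v[7],v[8]; lo=8,mid=9 → 8 1 4 3 9 10 6 7 11 13 12 15
end: lo=8, hi=8; v = 8 1 4 3 9 10 6 7 11 13 12 15

8 1 4 3 9 10 6 7 11 13 12 15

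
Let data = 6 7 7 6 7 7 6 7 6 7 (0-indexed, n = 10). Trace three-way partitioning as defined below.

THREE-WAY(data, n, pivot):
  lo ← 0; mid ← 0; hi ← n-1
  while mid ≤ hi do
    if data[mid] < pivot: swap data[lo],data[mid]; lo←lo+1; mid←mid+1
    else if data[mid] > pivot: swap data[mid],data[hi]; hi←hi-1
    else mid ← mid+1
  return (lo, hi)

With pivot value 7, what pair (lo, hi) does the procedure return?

(4, 9)

pivot = 7; lo=0, mid=0, hi=9
data[mid]=6<7: swap data[0],data[0]; lo=1,mid=1 → 6 7 7 6 7 7 6 7 6 7
data[mid]=7=7: mid=2
data[mid]=7=7: mid=3
data[mid]=6<7: swap data[1],data[3]; lo=2,mid=4 → 6 6 7 7 7 7 6 7 6 7
data[mid]=7=7: mid=5
data[mid]=7=7: mid=6
data[mid]=6<7: swap data[2],data[6]; lo=3,mid=7 → 6 6 6 7 7 7 7 7 6 7
data[mid]=7=7: mid=8
data[mid]=6<7: swap data[3],data[8]; lo=4,mid=9 → 6 6 6 6 7 7 7 7 7 7
data[mid]=7=7: mid=10
end: lo=4, hi=9; data = 6 6 6 6 7 7 7 7 7 7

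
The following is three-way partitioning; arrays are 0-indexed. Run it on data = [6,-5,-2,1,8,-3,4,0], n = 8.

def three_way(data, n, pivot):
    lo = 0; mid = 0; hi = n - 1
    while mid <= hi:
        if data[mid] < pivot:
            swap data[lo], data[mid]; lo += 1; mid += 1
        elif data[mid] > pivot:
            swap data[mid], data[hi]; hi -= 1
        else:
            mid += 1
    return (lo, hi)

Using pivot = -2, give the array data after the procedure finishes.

[-3,-5,-2,8,1,4,0,6]

pivot = -2; lo=0, mid=0, hi=7
data[mid]=6>-2: swap data[0],data[7]; hi=6 → [0,-5,-2,1,8,-3,4,6]
data[mid]=0>-2: swap data[0],data[6]; hi=5 → [4,-5,-2,1,8,-3,0,6]
data[mid]=4>-2: swap data[0],data[5]; hi=4 → [-3,-5,-2,1,8,4,0,6]
data[mid]=-3<-2: swap data[0],data[0]; lo=1,mid=1 → [-3,-5,-2,1,8,4,0,6]
data[mid]=-5<-2: swap data[1],data[1]; lo=2,mid=2 → [-3,-5,-2,1,8,4,0,6]
data[mid]=-2=-2: mid=3
data[mid]=1>-2: swap data[3],data[4]; hi=3 → [-3,-5,-2,8,1,4,0,6]
data[mid]=8>-2: swap data[3],data[3]; hi=2 → [-3,-5,-2,8,1,4,0,6]
end: lo=2, hi=2; data = [-3,-5,-2,8,1,4,0,6]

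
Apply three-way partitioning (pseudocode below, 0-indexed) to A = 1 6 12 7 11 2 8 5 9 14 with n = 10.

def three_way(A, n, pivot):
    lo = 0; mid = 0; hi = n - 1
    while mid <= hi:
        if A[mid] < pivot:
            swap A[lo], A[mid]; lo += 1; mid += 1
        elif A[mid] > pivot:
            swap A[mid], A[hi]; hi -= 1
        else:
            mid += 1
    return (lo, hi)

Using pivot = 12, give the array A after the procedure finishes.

lo=0 mid=0 hi=9
1<12: swap(0,0), lo=1 mid=1 ⇒ 1 6 12 7 11 2 8 5 9 14
6<12: swap(1,1), lo=2 mid=2 ⇒ 1 6 12 7 11 2 8 5 9 14
12=12: mid=3
7<12: swap(2,3), lo=3 mid=4 ⇒ 1 6 7 12 11 2 8 5 9 14
11<12: swap(3,4), lo=4 mid=5 ⇒ 1 6 7 11 12 2 8 5 9 14
2<12: swap(4,5), lo=5 mid=6 ⇒ 1 6 7 11 2 12 8 5 9 14
8<12: swap(5,6), lo=6 mid=7 ⇒ 1 6 7 11 2 8 12 5 9 14
5<12: swap(6,7), lo=7 mid=8 ⇒ 1 6 7 11 2 8 5 12 9 14
9<12: swap(7,8), lo=8 mid=9 ⇒ 1 6 7 11 2 8 5 9 12 14
14>12: swap(9,9), hi=8 ⇒ 1 6 7 11 2 8 5 9 12 14
done. lo=8 hi=8; A=1 6 7 11 2 8 5 9 12 14

1 6 7 11 2 8 5 9 12 14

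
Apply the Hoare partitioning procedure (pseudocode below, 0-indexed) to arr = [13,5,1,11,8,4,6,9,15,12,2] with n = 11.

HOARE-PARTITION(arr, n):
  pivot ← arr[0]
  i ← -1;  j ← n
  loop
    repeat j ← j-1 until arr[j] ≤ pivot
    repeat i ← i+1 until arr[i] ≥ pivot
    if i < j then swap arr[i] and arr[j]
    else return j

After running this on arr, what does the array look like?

[2,5,1,11,8,4,6,9,12,15,13]

pivot=13
j stops at 10 (2), i stops at 0 (13); swap ⇒ [2,5,1,11,8,4,6,9,15,12,13]
j stops at 9 (12), i stops at 8 (15); swap ⇒ [2,5,1,11,8,4,6,9,12,15,13]
j stops at 8, i stops at 9; i≥j ⇒ return 8. arr=[2,5,1,11,8,4,6,9,12,15,13]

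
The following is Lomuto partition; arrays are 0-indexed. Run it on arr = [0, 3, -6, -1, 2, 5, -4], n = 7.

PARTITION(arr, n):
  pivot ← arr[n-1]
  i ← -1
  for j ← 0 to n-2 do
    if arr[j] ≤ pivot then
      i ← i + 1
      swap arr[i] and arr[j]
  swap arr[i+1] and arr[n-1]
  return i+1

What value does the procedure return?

1

pivot = arr[6] = -4; i = -1
j=0: arr[0]=0 > -4 → no swap
j=1: arr[1]=3 > -4 → no swap
j=2: arr[2]=-6 ≤ -4 → i=0, swap arr[0],arr[2] → [-6, 3, 0, -1, 2, 5, -4]
j=3: arr[3]=-1 > -4 → no swap
j=4: arr[4]=2 > -4 → no swap
j=5: arr[5]=5 > -4 → no swap
final swap arr[1],arr[6] → [-6, -4, 0, -1, 2, 5, 3]; return 1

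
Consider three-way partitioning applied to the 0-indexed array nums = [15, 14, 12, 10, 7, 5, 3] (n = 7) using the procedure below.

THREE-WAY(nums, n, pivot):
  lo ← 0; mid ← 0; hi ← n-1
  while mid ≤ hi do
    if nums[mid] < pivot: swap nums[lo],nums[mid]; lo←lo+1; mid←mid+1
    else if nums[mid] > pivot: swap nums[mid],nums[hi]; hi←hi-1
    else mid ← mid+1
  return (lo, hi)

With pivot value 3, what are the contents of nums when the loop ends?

lo=0 mid=0 hi=6
15>3: swap(0,6), hi=5 ⇒ [3, 14, 12, 10, 7, 5, 15]
3=3: mid=1
14>3: swap(1,5), hi=4 ⇒ [3, 5, 12, 10, 7, 14, 15]
5>3: swap(1,4), hi=3 ⇒ [3, 7, 12, 10, 5, 14, 15]
7>3: swap(1,3), hi=2 ⇒ [3, 10, 12, 7, 5, 14, 15]
10>3: swap(1,2), hi=1 ⇒ [3, 12, 10, 7, 5, 14, 15]
12>3: swap(1,1), hi=0 ⇒ [3, 12, 10, 7, 5, 14, 15]
done. lo=0 hi=0; nums=[3, 12, 10, 7, 5, 14, 15]

[3, 12, 10, 7, 5, 14, 15]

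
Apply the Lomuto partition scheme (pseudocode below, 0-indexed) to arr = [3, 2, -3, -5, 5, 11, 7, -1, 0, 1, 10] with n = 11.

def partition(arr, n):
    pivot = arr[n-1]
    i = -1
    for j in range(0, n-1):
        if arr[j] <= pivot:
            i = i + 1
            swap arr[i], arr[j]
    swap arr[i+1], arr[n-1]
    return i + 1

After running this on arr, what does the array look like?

pivot = arr[10] = 10; i = -1
j=0: arr[0]=3 ≤ 10 → i=0, swap arr[0],arr[0] (no change) → [3, 2, -3, -5, 5, 11, 7, -1, 0, 1, 10]
j=1: arr[1]=2 ≤ 10 → i=1, swap arr[1],arr[1] (no change) → [3, 2, -3, -5, 5, 11, 7, -1, 0, 1, 10]
j=2: arr[2]=-3 ≤ 10 → i=2, swap arr[2],arr[2] (no change) → [3, 2, -3, -5, 5, 11, 7, -1, 0, 1, 10]
j=3: arr[3]=-5 ≤ 10 → i=3, swap arr[3],arr[3] (no change) → [3, 2, -3, -5, 5, 11, 7, -1, 0, 1, 10]
j=4: arr[4]=5 ≤ 10 → i=4, swap arr[4],arr[4] (no change) → [3, 2, -3, -5, 5, 11, 7, -1, 0, 1, 10]
j=5: arr[5]=11 > 10 → no swap
j=6: arr[6]=7 ≤ 10 → i=5, swap arr[5],arr[6] → [3, 2, -3, -5, 5, 7, 11, -1, 0, 1, 10]
j=7: arr[7]=-1 ≤ 10 → i=6, swap arr[6],arr[7] → [3, 2, -3, -5, 5, 7, -1, 11, 0, 1, 10]
j=8: arr[8]=0 ≤ 10 → i=7, swap arr[7],arr[8] → [3, 2, -3, -5, 5, 7, -1, 0, 11, 1, 10]
j=9: arr[9]=1 ≤ 10 → i=8, swap arr[8],arr[9] → [3, 2, -3, -5, 5, 7, -1, 0, 1, 11, 10]
final swap arr[9],arr[10] → [3, 2, -3, -5, 5, 7, -1, 0, 1, 10, 11]; return 9

[3, 2, -3, -5, 5, 7, -1, 0, 1, 10, 11]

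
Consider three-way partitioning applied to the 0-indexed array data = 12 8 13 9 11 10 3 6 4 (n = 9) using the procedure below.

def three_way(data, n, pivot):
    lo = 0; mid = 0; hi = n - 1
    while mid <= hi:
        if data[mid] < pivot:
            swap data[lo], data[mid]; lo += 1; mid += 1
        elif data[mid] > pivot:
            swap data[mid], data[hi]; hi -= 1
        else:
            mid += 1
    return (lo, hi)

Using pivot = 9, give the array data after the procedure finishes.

pivot = 9; lo=0, mid=0, hi=8
data[mid]=12>9: swap data[0],data[8]; hi=7 → 4 8 13 9 11 10 3 6 12
data[mid]=4<9: swap data[0],data[0]; lo=1,mid=1 → 4 8 13 9 11 10 3 6 12
data[mid]=8<9: swap data[1],data[1]; lo=2,mid=2 → 4 8 13 9 11 10 3 6 12
data[mid]=13>9: swap data[2],data[7]; hi=6 → 4 8 6 9 11 10 3 13 12
data[mid]=6<9: swap data[2],data[2]; lo=3,mid=3 → 4 8 6 9 11 10 3 13 12
data[mid]=9=9: mid=4
data[mid]=11>9: swap data[4],data[6]; hi=5 → 4 8 6 9 3 10 11 13 12
data[mid]=3<9: swap data[3],data[4]; lo=4,mid=5 → 4 8 6 3 9 10 11 13 12
data[mid]=10>9: swap data[5],data[5]; hi=4 → 4 8 6 3 9 10 11 13 12
end: lo=4, hi=4; data = 4 8 6 3 9 10 11 13 12

4 8 6 3 9 10 11 13 12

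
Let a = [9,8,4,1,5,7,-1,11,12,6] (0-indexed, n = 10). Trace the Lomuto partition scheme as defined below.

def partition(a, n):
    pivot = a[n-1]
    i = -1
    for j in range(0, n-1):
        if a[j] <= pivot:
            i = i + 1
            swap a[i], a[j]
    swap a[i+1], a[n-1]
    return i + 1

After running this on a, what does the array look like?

[4,1,5,-1,6,7,8,11,12,9]

pivot = a[9] = 6; i = -1
j=0: a[0]=9 > 6 → no swap
j=1: a[1]=8 > 6 → no swap
j=2: a[2]=4 ≤ 6 → i=0, swap a[0],a[2] → [4,8,9,1,5,7,-1,11,12,6]
j=3: a[3]=1 ≤ 6 → i=1, swap a[1],a[3] → [4,1,9,8,5,7,-1,11,12,6]
j=4: a[4]=5 ≤ 6 → i=2, swap a[2],a[4] → [4,1,5,8,9,7,-1,11,12,6]
j=5: a[5]=7 > 6 → no swap
j=6: a[6]=-1 ≤ 6 → i=3, swap a[3],a[6] → [4,1,5,-1,9,7,8,11,12,6]
j=7: a[7]=11 > 6 → no swap
j=8: a[8]=12 > 6 → no swap
final swap a[4],a[9] → [4,1,5,-1,6,7,8,11,12,9]; return 4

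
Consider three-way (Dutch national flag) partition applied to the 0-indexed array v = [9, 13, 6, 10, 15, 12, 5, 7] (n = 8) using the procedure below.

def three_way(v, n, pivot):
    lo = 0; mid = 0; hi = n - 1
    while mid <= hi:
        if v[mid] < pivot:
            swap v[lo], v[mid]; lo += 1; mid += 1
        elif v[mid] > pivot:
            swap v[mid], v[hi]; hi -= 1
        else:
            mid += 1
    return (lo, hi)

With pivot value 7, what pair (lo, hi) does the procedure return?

(2, 2)

lo=0 mid=0 hi=7
9>7: swap(0,7), hi=6 ⇒ [7, 13, 6, 10, 15, 12, 5, 9]
7=7: mid=1
13>7: swap(1,6), hi=5 ⇒ [7, 5, 6, 10, 15, 12, 13, 9]
5<7: swap(0,1), lo=1 mid=2 ⇒ [5, 7, 6, 10, 15, 12, 13, 9]
6<7: swap(1,2), lo=2 mid=3 ⇒ [5, 6, 7, 10, 15, 12, 13, 9]
10>7: swap(3,5), hi=4 ⇒ [5, 6, 7, 12, 15, 10, 13, 9]
12>7: swap(3,4), hi=3 ⇒ [5, 6, 7, 15, 12, 10, 13, 9]
15>7: swap(3,3), hi=2 ⇒ [5, 6, 7, 15, 12, 10, 13, 9]
done. lo=2 hi=2; v=[5, 6, 7, 15, 12, 10, 13, 9]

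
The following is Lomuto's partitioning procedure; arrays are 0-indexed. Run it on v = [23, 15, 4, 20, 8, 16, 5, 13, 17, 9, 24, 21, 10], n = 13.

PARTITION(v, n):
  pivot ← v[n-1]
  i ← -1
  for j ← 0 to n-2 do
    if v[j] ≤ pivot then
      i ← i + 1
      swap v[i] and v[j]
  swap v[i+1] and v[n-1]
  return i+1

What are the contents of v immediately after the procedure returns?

[4, 8, 5, 9, 10, 16, 23, 13, 17, 20, 24, 21, 15]

pivot = v[12] = 10; i = -1
j=0: v[0]=23 > 10 → no swap
j=1: v[1]=15 > 10 → no swap
j=2: v[2]=4 ≤ 10 → i=0, swap v[0],v[2] → [4, 15, 23, 20, 8, 16, 5, 13, 17, 9, 24, 21, 10]
j=3: v[3]=20 > 10 → no swap
j=4: v[4]=8 ≤ 10 → i=1, swap v[1],v[4] → [4, 8, 23, 20, 15, 16, 5, 13, 17, 9, 24, 21, 10]
j=5: v[5]=16 > 10 → no swap
j=6: v[6]=5 ≤ 10 → i=2, swap v[2],v[6] → [4, 8, 5, 20, 15, 16, 23, 13, 17, 9, 24, 21, 10]
j=7: v[7]=13 > 10 → no swap
j=8: v[8]=17 > 10 → no swap
j=9: v[9]=9 ≤ 10 → i=3, swap v[3],v[9] → [4, 8, 5, 9, 15, 16, 23, 13, 17, 20, 24, 21, 10]
j=10: v[10]=24 > 10 → no swap
j=11: v[11]=21 > 10 → no swap
final swap v[4],v[12] → [4, 8, 5, 9, 10, 16, 23, 13, 17, 20, 24, 21, 15]; return 4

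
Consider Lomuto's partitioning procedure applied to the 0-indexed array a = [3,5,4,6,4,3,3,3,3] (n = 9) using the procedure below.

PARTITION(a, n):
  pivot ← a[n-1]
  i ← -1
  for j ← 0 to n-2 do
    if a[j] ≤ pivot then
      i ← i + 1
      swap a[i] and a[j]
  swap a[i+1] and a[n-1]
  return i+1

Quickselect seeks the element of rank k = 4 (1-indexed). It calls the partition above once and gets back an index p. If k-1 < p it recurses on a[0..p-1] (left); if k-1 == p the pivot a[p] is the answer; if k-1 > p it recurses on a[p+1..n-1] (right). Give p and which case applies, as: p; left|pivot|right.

4; left

pivot = a[8] = 3; i = -1
j=0: a[0]=3 ≤ 3 → i=0, swap a[0],a[0] (no change) → [3,5,4,6,4,3,3,3,3]
j=1: a[1]=5 > 3 → no swap
j=2: a[2]=4 > 3 → no swap
j=3: a[3]=6 > 3 → no swap
j=4: a[4]=4 > 3 → no swap
j=5: a[5]=3 ≤ 3 → i=1, swap a[1],a[5] → [3,3,4,6,4,5,3,3,3]
j=6: a[6]=3 ≤ 3 → i=2, swap a[2],a[6] → [3,3,3,6,4,5,4,3,3]
j=7: a[7]=3 ≤ 3 → i=3, swap a[3],a[7] → [3,3,3,3,4,5,4,6,3]
final swap a[4],a[8] → [3,3,3,3,3,5,4,6,4]; return 4
p = 4; k-1 = 3 < 4 ⇒ left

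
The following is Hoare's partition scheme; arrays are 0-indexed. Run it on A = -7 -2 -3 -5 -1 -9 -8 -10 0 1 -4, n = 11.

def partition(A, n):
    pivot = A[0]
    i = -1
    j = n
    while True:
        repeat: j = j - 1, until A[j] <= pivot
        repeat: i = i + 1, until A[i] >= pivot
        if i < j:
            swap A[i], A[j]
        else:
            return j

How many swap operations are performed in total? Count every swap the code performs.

pivot = A[0] = -7; i = -1, j = 11
j→7 (A[7]=-10≤-7), i→0 (A[0]=-7≥-7); i<j, swap → -10 -2 -3 -5 -1 -9 -8 -7 0 1 -4
j→6 (A[6]=-8≤-7), i→1 (A[1]=-2≥-7); i<j, swap → -10 -8 -3 -5 -1 -9 -2 -7 0 1 -4
j→5 (A[5]=-9≤-7), i→2 (A[2]=-3≥-7); i<j, swap → -10 -8 -9 -5 -1 -3 -2 -7 0 1 -4
j→2, i→3; i≥j, return j=2. A = -10 -8 -9 -5 -1 -3 -2 -7 0 1 -4

3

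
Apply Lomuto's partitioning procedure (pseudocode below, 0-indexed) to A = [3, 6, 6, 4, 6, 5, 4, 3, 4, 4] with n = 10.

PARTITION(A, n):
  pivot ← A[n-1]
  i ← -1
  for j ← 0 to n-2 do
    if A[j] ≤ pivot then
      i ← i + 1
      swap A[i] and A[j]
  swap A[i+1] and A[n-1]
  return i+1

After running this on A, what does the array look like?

pivot=4, i=-1
j=0: 3≤4, i=0, swap(0,0) ⇒ [3, 6, 6, 4, 6, 5, 4, 3, 4, 4]
j=1: 6>4, skip
j=2: 6>4, skip
j=3: 4≤4, i=1, swap(1,3) ⇒ [3, 4, 6, 6, 6, 5, 4, 3, 4, 4]
j=4: 6>4, skip
j=5: 5>4, skip
j=6: 4≤4, i=2, swap(2,6) ⇒ [3, 4, 4, 6, 6, 5, 6, 3, 4, 4]
j=7: 3≤4, i=3, swap(3,7) ⇒ [3, 4, 4, 3, 6, 5, 6, 6, 4, 4]
j=8: 4≤4, i=4, swap(4,8) ⇒ [3, 4, 4, 3, 4, 5, 6, 6, 6, 4]
swap(5,9) ⇒ [3, 4, 4, 3, 4, 4, 6, 6, 6, 5]; return 5

[3, 4, 4, 3, 4, 4, 6, 6, 6, 5]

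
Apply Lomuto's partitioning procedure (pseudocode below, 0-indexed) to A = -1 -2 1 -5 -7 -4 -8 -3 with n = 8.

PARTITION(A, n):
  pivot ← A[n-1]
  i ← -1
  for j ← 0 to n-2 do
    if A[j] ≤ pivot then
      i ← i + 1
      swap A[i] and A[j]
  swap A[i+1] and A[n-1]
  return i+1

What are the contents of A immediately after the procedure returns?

-5 -7 -4 -8 -3 1 -1 -2

pivot = A[7] = -3; i = -1
j=0: A[0]=-1 > -3 → no swap
j=1: A[1]=-2 > -3 → no swap
j=2: A[2]=1 > -3 → no swap
j=3: A[3]=-5 ≤ -3 → i=0, swap A[0],A[3] → -5 -2 1 -1 -7 -4 -8 -3
j=4: A[4]=-7 ≤ -3 → i=1, swap A[1],A[4] → -5 -7 1 -1 -2 -4 -8 -3
j=5: A[5]=-4 ≤ -3 → i=2, swap A[2],A[5] → -5 -7 -4 -1 -2 1 -8 -3
j=6: A[6]=-8 ≤ -3 → i=3, swap A[3],A[6] → -5 -7 -4 -8 -2 1 -1 -3
final swap A[4],A[7] → -5 -7 -4 -8 -3 1 -1 -2; return 4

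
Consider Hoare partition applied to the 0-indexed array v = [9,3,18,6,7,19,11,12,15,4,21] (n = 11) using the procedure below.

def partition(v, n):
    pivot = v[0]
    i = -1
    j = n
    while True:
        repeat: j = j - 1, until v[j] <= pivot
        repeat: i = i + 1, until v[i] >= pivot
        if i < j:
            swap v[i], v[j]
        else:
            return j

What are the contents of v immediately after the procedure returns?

pivot = v[0] = 9; i = -1, j = 11
j→9 (v[9]=4≤9), i→0 (v[0]=9≥9); i<j, swap → [4,3,18,6,7,19,11,12,15,9,21]
j→4 (v[4]=7≤9), i→2 (v[2]=18≥9); i<j, swap → [4,3,7,6,18,19,11,12,15,9,21]
j→3, i→4; i≥j, return j=3. v = [4,3,7,6,18,19,11,12,15,9,21]

[4,3,7,6,18,19,11,12,15,9,21]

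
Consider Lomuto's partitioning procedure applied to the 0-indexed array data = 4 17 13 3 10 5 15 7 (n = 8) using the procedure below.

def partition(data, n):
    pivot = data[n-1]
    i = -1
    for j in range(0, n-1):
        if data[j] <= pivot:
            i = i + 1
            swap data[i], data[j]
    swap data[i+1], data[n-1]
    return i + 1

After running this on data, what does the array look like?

4 3 5 7 10 13 15 17

pivot = data[7] = 7; i = -1
j=0: data[0]=4 ≤ 7 → i=0, swap data[0],data[0] (no change) → 4 17 13 3 10 5 15 7
j=1: data[1]=17 > 7 → no swap
j=2: data[2]=13 > 7 → no swap
j=3: data[3]=3 ≤ 7 → i=1, swap data[1],data[3] → 4 3 13 17 10 5 15 7
j=4: data[4]=10 > 7 → no swap
j=5: data[5]=5 ≤ 7 → i=2, swap data[2],data[5] → 4 3 5 17 10 13 15 7
j=6: data[6]=15 > 7 → no swap
final swap data[3],data[7] → 4 3 5 7 10 13 15 17; return 3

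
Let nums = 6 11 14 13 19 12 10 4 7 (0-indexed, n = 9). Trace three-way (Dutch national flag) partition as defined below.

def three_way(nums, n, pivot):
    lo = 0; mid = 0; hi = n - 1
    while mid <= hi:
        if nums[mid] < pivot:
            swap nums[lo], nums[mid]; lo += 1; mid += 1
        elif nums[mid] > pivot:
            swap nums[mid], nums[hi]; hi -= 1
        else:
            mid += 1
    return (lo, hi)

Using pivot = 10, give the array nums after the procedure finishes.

pivot = 10; lo=0, mid=0, hi=8
nums[mid]=6<10: swap nums[0],nums[0]; lo=1,mid=1 → 6 11 14 13 19 12 10 4 7
nums[mid]=11>10: swap nums[1],nums[8]; hi=7 → 6 7 14 13 19 12 10 4 11
nums[mid]=7<10: swap nums[1],nums[1]; lo=2,mid=2 → 6 7 14 13 19 12 10 4 11
nums[mid]=14>10: swap nums[2],nums[7]; hi=6 → 6 7 4 13 19 12 10 14 11
nums[mid]=4<10: swap nums[2],nums[2]; lo=3,mid=3 → 6 7 4 13 19 12 10 14 11
nums[mid]=13>10: swap nums[3],nums[6]; hi=5 → 6 7 4 10 19 12 13 14 11
nums[mid]=10=10: mid=4
nums[mid]=19>10: swap nums[4],nums[5]; hi=4 → 6 7 4 10 12 19 13 14 11
nums[mid]=12>10: swap nums[4],nums[4]; hi=3 → 6 7 4 10 12 19 13 14 11
end: lo=3, hi=3; nums = 6 7 4 10 12 19 13 14 11

6 7 4 10 12 19 13 14 11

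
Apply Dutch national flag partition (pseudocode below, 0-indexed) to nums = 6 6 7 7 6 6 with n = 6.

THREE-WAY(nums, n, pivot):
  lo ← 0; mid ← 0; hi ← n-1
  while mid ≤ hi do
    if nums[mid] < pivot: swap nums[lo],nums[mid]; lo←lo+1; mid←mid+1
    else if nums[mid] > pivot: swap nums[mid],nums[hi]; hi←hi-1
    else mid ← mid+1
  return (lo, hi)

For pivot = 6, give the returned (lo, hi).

(0, 3)

pivot = 6; lo=0, mid=0, hi=5
nums[mid]=6=6: mid=1
nums[mid]=6=6: mid=2
nums[mid]=7>6: swap nums[2],nums[5]; hi=4 → 6 6 6 7 6 7
nums[mid]=6=6: mid=3
nums[mid]=7>6: swap nums[3],nums[4]; hi=3 → 6 6 6 6 7 7
nums[mid]=6=6: mid=4
end: lo=0, hi=3; nums = 6 6 6 6 7 7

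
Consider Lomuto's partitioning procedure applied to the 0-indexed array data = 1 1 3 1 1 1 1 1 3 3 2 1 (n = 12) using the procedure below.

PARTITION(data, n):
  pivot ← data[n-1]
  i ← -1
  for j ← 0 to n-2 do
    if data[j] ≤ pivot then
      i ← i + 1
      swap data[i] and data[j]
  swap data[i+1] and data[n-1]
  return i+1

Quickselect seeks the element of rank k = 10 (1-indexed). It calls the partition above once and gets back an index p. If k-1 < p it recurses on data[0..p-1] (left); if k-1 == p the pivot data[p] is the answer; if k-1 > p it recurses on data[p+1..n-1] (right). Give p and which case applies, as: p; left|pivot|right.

pivot = data[11] = 1; i = -1
j=0: data[0]=1 ≤ 1 → i=0, swap data[0],data[0] (no change) → 1 1 3 1 1 1 1 1 3 3 2 1
j=1: data[1]=1 ≤ 1 → i=1, swap data[1],data[1] (no change) → 1 1 3 1 1 1 1 1 3 3 2 1
j=2: data[2]=3 > 1 → no swap
j=3: data[3]=1 ≤ 1 → i=2, swap data[2],data[3] → 1 1 1 3 1 1 1 1 3 3 2 1
j=4: data[4]=1 ≤ 1 → i=3, swap data[3],data[4] → 1 1 1 1 3 1 1 1 3 3 2 1
j=5: data[5]=1 ≤ 1 → i=4, swap data[4],data[5] → 1 1 1 1 1 3 1 1 3 3 2 1
j=6: data[6]=1 ≤ 1 → i=5, swap data[5],data[6] → 1 1 1 1 1 1 3 1 3 3 2 1
j=7: data[7]=1 ≤ 1 → i=6, swap data[6],data[7] → 1 1 1 1 1 1 1 3 3 3 2 1
j=8: data[8]=3 > 1 → no swap
j=9: data[9]=3 > 1 → no swap
j=10: data[10]=2 > 1 → no swap
final swap data[7],data[11] → 1 1 1 1 1 1 1 1 3 3 2 3; return 7
p = 7; k-1 = 9 > 7 ⇒ right

7; right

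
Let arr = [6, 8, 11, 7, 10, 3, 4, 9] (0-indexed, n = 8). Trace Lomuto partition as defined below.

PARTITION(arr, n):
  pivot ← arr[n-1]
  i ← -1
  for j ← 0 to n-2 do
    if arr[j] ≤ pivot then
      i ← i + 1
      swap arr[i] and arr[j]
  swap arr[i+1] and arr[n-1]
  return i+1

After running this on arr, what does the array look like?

pivot = arr[7] = 9; i = -1
j=0: arr[0]=6 ≤ 9 → i=0, swap arr[0],arr[0] (no change) → [6, 8, 11, 7, 10, 3, 4, 9]
j=1: arr[1]=8 ≤ 9 → i=1, swap arr[1],arr[1] (no change) → [6, 8, 11, 7, 10, 3, 4, 9]
j=2: arr[2]=11 > 9 → no swap
j=3: arr[3]=7 ≤ 9 → i=2, swap arr[2],arr[3] → [6, 8, 7, 11, 10, 3, 4, 9]
j=4: arr[4]=10 > 9 → no swap
j=5: arr[5]=3 ≤ 9 → i=3, swap arr[3],arr[5] → [6, 8, 7, 3, 10, 11, 4, 9]
j=6: arr[6]=4 ≤ 9 → i=4, swap arr[4],arr[6] → [6, 8, 7, 3, 4, 11, 10, 9]
final swap arr[5],arr[7] → [6, 8, 7, 3, 4, 9, 10, 11]; return 5

[6, 8, 7, 3, 4, 9, 10, 11]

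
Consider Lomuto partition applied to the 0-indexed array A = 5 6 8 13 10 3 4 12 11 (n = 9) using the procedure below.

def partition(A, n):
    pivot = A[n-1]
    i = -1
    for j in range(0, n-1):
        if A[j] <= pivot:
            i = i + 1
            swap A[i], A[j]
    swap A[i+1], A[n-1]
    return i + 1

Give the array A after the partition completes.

pivot = A[8] = 11; i = -1
j=0: A[0]=5 ≤ 11 → i=0, swap A[0],A[0] (no change) → 5 6 8 13 10 3 4 12 11
j=1: A[1]=6 ≤ 11 → i=1, swap A[1],A[1] (no change) → 5 6 8 13 10 3 4 12 11
j=2: A[2]=8 ≤ 11 → i=2, swap A[2],A[2] (no change) → 5 6 8 13 10 3 4 12 11
j=3: A[3]=13 > 11 → no swap
j=4: A[4]=10 ≤ 11 → i=3, swap A[3],A[4] → 5 6 8 10 13 3 4 12 11
j=5: A[5]=3 ≤ 11 → i=4, swap A[4],A[5] → 5 6 8 10 3 13 4 12 11
j=6: A[6]=4 ≤ 11 → i=5, swap A[5],A[6] → 5 6 8 10 3 4 13 12 11
j=7: A[7]=12 > 11 → no swap
final swap A[6],A[8] → 5 6 8 10 3 4 11 12 13; return 6

5 6 8 10 3 4 11 12 13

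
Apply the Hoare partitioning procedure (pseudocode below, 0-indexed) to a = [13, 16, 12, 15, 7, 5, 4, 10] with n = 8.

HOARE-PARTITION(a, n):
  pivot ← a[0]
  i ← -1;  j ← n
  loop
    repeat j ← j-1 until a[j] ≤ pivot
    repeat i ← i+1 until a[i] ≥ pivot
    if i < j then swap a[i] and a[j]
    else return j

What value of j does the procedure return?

pivot=13
j stops at 7 (10), i stops at 0 (13); swap ⇒ [10, 16, 12, 15, 7, 5, 4, 13]
j stops at 6 (4), i stops at 1 (16); swap ⇒ [10, 4, 12, 15, 7, 5, 16, 13]
j stops at 5 (5), i stops at 3 (15); swap ⇒ [10, 4, 12, 5, 7, 15, 16, 13]
j stops at 4, i stops at 5; i≥j ⇒ return 4. a=[10, 4, 12, 5, 7, 15, 16, 13]

4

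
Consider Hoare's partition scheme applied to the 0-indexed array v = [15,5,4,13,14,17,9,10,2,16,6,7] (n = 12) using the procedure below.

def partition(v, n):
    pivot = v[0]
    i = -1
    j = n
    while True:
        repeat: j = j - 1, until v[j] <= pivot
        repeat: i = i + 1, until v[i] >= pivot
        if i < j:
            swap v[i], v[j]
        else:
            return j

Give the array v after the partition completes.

[7,5,4,13,14,6,9,10,2,16,17,15]

pivot=15
j stops at 11 (7), i stops at 0 (15); swap ⇒ [7,5,4,13,14,17,9,10,2,16,6,15]
j stops at 10 (6), i stops at 5 (17); swap ⇒ [7,5,4,13,14,6,9,10,2,16,17,15]
j stops at 8, i stops at 9; i≥j ⇒ return 8. v=[7,5,4,13,14,6,9,10,2,16,17,15]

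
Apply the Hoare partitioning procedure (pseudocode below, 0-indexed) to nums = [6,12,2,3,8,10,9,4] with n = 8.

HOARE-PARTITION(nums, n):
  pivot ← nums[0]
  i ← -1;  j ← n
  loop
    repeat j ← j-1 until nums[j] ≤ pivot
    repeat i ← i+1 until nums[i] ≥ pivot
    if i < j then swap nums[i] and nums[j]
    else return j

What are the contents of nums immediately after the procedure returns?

pivot = nums[0] = 6; i = -1, j = 8
j→7 (nums[7]=4≤6), i→0 (nums[0]=6≥6); i<j, swap → [4,12,2,3,8,10,9,6]
j→3 (nums[3]=3≤6), i→1 (nums[1]=12≥6); i<j, swap → [4,3,2,12,8,10,9,6]
j→2, i→3; i≥j, return j=2. nums = [4,3,2,12,8,10,9,6]

[4,3,2,12,8,10,9,6]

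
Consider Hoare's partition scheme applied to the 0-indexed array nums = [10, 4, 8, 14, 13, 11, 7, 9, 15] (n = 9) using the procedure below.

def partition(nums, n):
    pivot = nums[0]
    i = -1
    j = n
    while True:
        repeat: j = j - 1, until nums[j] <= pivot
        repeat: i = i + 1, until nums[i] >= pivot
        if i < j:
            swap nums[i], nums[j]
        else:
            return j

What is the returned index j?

3

pivot = nums[0] = 10; i = -1, j = 9
j→7 (nums[7]=9≤10), i→0 (nums[0]=10≥10); i<j, swap → [9, 4, 8, 14, 13, 11, 7, 10, 15]
j→6 (nums[6]=7≤10), i→3 (nums[3]=14≥10); i<j, swap → [9, 4, 8, 7, 13, 11, 14, 10, 15]
j→3, i→4; i≥j, return j=3. nums = [9, 4, 8, 7, 13, 11, 14, 10, 15]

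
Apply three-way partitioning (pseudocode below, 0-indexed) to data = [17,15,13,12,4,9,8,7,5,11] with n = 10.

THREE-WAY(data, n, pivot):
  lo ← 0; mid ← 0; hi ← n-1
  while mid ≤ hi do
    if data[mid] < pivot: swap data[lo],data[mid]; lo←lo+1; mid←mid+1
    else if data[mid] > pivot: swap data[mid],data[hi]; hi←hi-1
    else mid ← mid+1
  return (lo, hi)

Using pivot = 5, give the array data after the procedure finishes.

[4,5,12,13,9,8,7,15,11,17]

pivot = 5; lo=0, mid=0, hi=9
data[mid]=17>5: swap data[0],data[9]; hi=8 → [11,15,13,12,4,9,8,7,5,17]
data[mid]=11>5: swap data[0],data[8]; hi=7 → [5,15,13,12,4,9,8,7,11,17]
data[mid]=5=5: mid=1
data[mid]=15>5: swap data[1],data[7]; hi=6 → [5,7,13,12,4,9,8,15,11,17]
data[mid]=7>5: swap data[1],data[6]; hi=5 → [5,8,13,12,4,9,7,15,11,17]
data[mid]=8>5: swap data[1],data[5]; hi=4 → [5,9,13,12,4,8,7,15,11,17]
data[mid]=9>5: swap data[1],data[4]; hi=3 → [5,4,13,12,9,8,7,15,11,17]
data[mid]=4<5: swap data[0],data[1]; lo=1,mid=2 → [4,5,13,12,9,8,7,15,11,17]
data[mid]=13>5: swap data[2],data[3]; hi=2 → [4,5,12,13,9,8,7,15,11,17]
data[mid]=12>5: swap data[2],data[2]; hi=1 → [4,5,12,13,9,8,7,15,11,17]
end: lo=1, hi=1; data = [4,5,12,13,9,8,7,15,11,17]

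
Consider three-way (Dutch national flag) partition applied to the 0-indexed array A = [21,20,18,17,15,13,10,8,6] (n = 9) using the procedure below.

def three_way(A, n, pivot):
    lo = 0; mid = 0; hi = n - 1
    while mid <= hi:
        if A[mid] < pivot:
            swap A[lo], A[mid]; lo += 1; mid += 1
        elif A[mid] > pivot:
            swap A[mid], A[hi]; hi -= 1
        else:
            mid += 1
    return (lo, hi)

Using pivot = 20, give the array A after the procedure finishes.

[6,18,17,15,13,10,8,20,21]

pivot = 20; lo=0, mid=0, hi=8
A[mid]=21>20: swap A[0],A[8]; hi=7 → [6,20,18,17,15,13,10,8,21]
A[mid]=6<20: swap A[0],A[0]; lo=1,mid=1 → [6,20,18,17,15,13,10,8,21]
A[mid]=20=20: mid=2
A[mid]=18<20: swap A[1],A[2]; lo=2,mid=3 → [6,18,20,17,15,13,10,8,21]
A[mid]=17<20: swap A[2],A[3]; lo=3,mid=4 → [6,18,17,20,15,13,10,8,21]
A[mid]=15<20: swap A[3],A[4]; lo=4,mid=5 → [6,18,17,15,20,13,10,8,21]
A[mid]=13<20: swap A[4],A[5]; lo=5,mid=6 → [6,18,17,15,13,20,10,8,21]
A[mid]=10<20: swap A[5],A[6]; lo=6,mid=7 → [6,18,17,15,13,10,20,8,21]
A[mid]=8<20: swap A[6],A[7]; lo=7,mid=8 → [6,18,17,15,13,10,8,20,21]
end: lo=7, hi=7; A = [6,18,17,15,13,10,8,20,21]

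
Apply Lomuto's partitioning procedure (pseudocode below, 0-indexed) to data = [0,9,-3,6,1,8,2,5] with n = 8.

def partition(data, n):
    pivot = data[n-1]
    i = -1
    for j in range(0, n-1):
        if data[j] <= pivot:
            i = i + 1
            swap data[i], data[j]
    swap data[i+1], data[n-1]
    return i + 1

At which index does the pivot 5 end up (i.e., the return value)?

pivot = data[7] = 5; i = -1
j=0: data[0]=0 ≤ 5 → i=0, swap data[0],data[0] (no change) → [0,9,-3,6,1,8,2,5]
j=1: data[1]=9 > 5 → no swap
j=2: data[2]=-3 ≤ 5 → i=1, swap data[1],data[2] → [0,-3,9,6,1,8,2,5]
j=3: data[3]=6 > 5 → no swap
j=4: data[4]=1 ≤ 5 → i=2, swap data[2],data[4] → [0,-3,1,6,9,8,2,5]
j=5: data[5]=8 > 5 → no swap
j=6: data[6]=2 ≤ 5 → i=3, swap data[3],data[6] → [0,-3,1,2,9,8,6,5]
final swap data[4],data[7] → [0,-3,1,2,5,8,6,9]; return 4

4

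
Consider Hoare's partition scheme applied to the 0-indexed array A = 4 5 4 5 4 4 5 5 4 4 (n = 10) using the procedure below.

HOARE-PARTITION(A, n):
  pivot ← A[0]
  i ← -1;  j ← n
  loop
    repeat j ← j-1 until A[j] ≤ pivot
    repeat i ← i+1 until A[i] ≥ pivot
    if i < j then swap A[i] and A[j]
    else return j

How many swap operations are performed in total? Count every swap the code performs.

4

pivot=4
j stops at 9 (4), i stops at 0 (4); swap ⇒ 4 5 4 5 4 4 5 5 4 4
j stops at 8 (4), i stops at 1 (5); swap ⇒ 4 4 4 5 4 4 5 5 5 4
j stops at 5 (4), i stops at 2 (4); swap ⇒ 4 4 4 5 4 4 5 5 5 4
j stops at 4 (4), i stops at 3 (5); swap ⇒ 4 4 4 4 5 4 5 5 5 4
j stops at 3, i stops at 4; i≥j ⇒ return 3. A=4 4 4 4 5 4 5 5 5 4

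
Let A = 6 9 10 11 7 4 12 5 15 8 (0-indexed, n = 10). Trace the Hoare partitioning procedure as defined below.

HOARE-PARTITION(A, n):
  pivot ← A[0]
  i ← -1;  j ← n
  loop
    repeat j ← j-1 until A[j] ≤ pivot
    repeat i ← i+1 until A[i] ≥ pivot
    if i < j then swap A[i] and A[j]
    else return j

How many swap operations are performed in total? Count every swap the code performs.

pivot = A[0] = 6; i = -1, j = 10
j→7 (A[7]=5≤6), i→0 (A[0]=6≥6); i<j, swap → 5 9 10 11 7 4 12 6 15 8
j→5 (A[5]=4≤6), i→1 (A[1]=9≥6); i<j, swap → 5 4 10 11 7 9 12 6 15 8
j→1, i→2; i≥j, return j=1. A = 5 4 10 11 7 9 12 6 15 8

2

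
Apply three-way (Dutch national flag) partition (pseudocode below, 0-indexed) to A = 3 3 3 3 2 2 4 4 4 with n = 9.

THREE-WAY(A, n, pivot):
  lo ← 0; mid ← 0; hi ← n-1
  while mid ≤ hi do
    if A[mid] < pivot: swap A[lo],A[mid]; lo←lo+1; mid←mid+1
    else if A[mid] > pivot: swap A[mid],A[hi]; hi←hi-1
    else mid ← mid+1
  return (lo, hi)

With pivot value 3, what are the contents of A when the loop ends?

lo=0 mid=0 hi=8
3=3: mid=1
3=3: mid=2
3=3: mid=3
3=3: mid=4
2<3: swap(0,4), lo=1 mid=5 ⇒ 2 3 3 3 3 2 4 4 4
2<3: swap(1,5), lo=2 mid=6 ⇒ 2 2 3 3 3 3 4 4 4
4>3: swap(6,8), hi=7 ⇒ 2 2 3 3 3 3 4 4 4
4>3: swap(6,7), hi=6 ⇒ 2 2 3 3 3 3 4 4 4
4>3: swap(6,6), hi=5 ⇒ 2 2 3 3 3 3 4 4 4
done. lo=2 hi=5; A=2 2 3 3 3 3 4 4 4

2 2 3 3 3 3 4 4 4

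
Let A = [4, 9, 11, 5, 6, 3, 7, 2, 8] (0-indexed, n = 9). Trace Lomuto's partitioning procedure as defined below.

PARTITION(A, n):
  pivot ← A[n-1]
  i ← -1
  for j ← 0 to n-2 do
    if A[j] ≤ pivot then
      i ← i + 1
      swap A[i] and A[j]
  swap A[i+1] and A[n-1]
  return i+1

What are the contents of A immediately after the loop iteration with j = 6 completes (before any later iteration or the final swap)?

pivot = A[8] = 8; i = -1
j=0: A[0]=4 ≤ 8 → i=0, swap A[0],A[0] (no change) → [4, 9, 11, 5, 6, 3, 7, 2, 8]
j=1: A[1]=9 > 8 → no swap
j=2: A[2]=11 > 8 → no swap
j=3: A[3]=5 ≤ 8 → i=1, swap A[1],A[3] → [4, 5, 11, 9, 6, 3, 7, 2, 8]
j=4: A[4]=6 ≤ 8 → i=2, swap A[2],A[4] → [4, 5, 6, 9, 11, 3, 7, 2, 8]
j=5: A[5]=3 ≤ 8 → i=3, swap A[3],A[5] → [4, 5, 6, 3, 11, 9, 7, 2, 8]
j=6: A[6]=7 ≤ 8 → i=4, swap A[4],A[6] → [4, 5, 6, 3, 7, 9, 11, 2, 8]
(after j=6) A = [4, 5, 6, 3, 7, 9, 11, 2, 8]

[4, 5, 6, 3, 7, 9, 11, 2, 8]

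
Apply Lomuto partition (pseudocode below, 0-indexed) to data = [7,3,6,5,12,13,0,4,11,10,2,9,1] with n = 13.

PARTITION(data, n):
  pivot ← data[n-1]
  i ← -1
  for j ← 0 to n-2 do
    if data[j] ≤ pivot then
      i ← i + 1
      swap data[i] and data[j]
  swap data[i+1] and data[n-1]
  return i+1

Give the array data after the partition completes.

pivot = data[12] = 1; i = -1
j=0: data[0]=7 > 1 → no swap
j=1: data[1]=3 > 1 → no swap
j=2: data[2]=6 > 1 → no swap
j=3: data[3]=5 > 1 → no swap
j=4: data[4]=12 > 1 → no swap
j=5: data[5]=13 > 1 → no swap
j=6: data[6]=0 ≤ 1 → i=0, swap data[0],data[6] → [0,3,6,5,12,13,7,4,11,10,2,9,1]
j=7: data[7]=4 > 1 → no swap
j=8: data[8]=11 > 1 → no swap
j=9: data[9]=10 > 1 → no swap
j=10: data[10]=2 > 1 → no swap
j=11: data[11]=9 > 1 → no swap
final swap data[1],data[12] → [0,1,6,5,12,13,7,4,11,10,2,9,3]; return 1

[0,1,6,5,12,13,7,4,11,10,2,9,3]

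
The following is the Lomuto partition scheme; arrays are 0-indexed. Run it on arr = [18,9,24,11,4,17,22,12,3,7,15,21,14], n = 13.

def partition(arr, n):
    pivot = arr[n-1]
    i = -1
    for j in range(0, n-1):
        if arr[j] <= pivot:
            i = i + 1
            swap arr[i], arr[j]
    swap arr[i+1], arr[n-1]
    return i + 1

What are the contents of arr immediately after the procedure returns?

pivot = arr[12] = 14; i = -1
j=0: arr[0]=18 > 14 → no swap
j=1: arr[1]=9 ≤ 14 → i=0, swap arr[0],arr[1] → [9,18,24,11,4,17,22,12,3,7,15,21,14]
j=2: arr[2]=24 > 14 → no swap
j=3: arr[3]=11 ≤ 14 → i=1, swap arr[1],arr[3] → [9,11,24,18,4,17,22,12,3,7,15,21,14]
j=4: arr[4]=4 ≤ 14 → i=2, swap arr[2],arr[4] → [9,11,4,18,24,17,22,12,3,7,15,21,14]
j=5: arr[5]=17 > 14 → no swap
j=6: arr[6]=22 > 14 → no swap
j=7: arr[7]=12 ≤ 14 → i=3, swap arr[3],arr[7] → [9,11,4,12,24,17,22,18,3,7,15,21,14]
j=8: arr[8]=3 ≤ 14 → i=4, swap arr[4],arr[8] → [9,11,4,12,3,17,22,18,24,7,15,21,14]
j=9: arr[9]=7 ≤ 14 → i=5, swap arr[5],arr[9] → [9,11,4,12,3,7,22,18,24,17,15,21,14]
j=10: arr[10]=15 > 14 → no swap
j=11: arr[11]=21 > 14 → no swap
final swap arr[6],arr[12] → [9,11,4,12,3,7,14,18,24,17,15,21,22]; return 6

[9,11,4,12,3,7,14,18,24,17,15,21,22]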